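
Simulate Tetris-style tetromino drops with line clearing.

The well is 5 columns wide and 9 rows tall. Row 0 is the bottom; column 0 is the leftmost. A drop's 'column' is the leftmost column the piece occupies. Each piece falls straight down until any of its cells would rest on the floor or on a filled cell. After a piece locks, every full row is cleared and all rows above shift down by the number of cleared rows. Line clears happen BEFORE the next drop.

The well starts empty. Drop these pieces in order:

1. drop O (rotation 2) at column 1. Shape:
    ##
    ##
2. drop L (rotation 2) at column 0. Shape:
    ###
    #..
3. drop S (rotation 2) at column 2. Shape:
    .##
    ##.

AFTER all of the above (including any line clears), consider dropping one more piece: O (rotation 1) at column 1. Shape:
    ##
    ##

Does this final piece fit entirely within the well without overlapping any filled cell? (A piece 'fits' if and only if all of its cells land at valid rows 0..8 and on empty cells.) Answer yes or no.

Answer: yes

Derivation:
Drop 1: O rot2 at col 1 lands with bottom-row=0; cleared 0 line(s) (total 0); column heights now [0 2 2 0 0], max=2
Drop 2: L rot2 at col 0 lands with bottom-row=1; cleared 0 line(s) (total 0); column heights now [3 3 3 0 0], max=3
Drop 3: S rot2 at col 2 lands with bottom-row=3; cleared 0 line(s) (total 0); column heights now [3 3 4 5 5], max=5
Test piece O rot1 at col 1 (width 2): heights before test = [3 3 4 5 5]; fits = True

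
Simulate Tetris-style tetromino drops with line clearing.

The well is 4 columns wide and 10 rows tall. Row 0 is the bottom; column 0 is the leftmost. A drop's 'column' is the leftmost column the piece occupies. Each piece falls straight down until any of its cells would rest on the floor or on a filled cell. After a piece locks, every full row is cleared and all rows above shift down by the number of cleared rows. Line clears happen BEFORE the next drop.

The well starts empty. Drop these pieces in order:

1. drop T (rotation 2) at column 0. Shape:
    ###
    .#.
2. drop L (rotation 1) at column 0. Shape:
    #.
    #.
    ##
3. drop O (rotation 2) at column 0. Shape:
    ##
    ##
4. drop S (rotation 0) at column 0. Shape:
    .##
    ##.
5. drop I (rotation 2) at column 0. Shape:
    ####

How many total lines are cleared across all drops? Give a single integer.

Drop 1: T rot2 at col 0 lands with bottom-row=0; cleared 0 line(s) (total 0); column heights now [2 2 2 0], max=2
Drop 2: L rot1 at col 0 lands with bottom-row=2; cleared 0 line(s) (total 0); column heights now [5 3 2 0], max=5
Drop 3: O rot2 at col 0 lands with bottom-row=5; cleared 0 line(s) (total 0); column heights now [7 7 2 0], max=7
Drop 4: S rot0 at col 0 lands with bottom-row=7; cleared 0 line(s) (total 0); column heights now [8 9 9 0], max=9
Drop 5: I rot2 at col 0 lands with bottom-row=9; cleared 1 line(s) (total 1); column heights now [8 9 9 0], max=9

Answer: 1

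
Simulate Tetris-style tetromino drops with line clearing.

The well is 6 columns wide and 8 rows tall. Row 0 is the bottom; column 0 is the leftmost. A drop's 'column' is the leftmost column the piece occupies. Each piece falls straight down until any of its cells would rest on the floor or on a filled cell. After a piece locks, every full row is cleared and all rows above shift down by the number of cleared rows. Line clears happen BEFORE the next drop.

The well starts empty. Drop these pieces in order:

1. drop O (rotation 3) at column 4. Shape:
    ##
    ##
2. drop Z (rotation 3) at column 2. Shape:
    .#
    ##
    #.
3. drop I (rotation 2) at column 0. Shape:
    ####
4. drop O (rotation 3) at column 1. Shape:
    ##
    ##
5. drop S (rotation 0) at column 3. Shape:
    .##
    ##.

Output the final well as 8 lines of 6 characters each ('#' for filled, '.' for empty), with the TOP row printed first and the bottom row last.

Answer: ......
......
.##.##
.####.
####..
...#..
..####
..#.##

Derivation:
Drop 1: O rot3 at col 4 lands with bottom-row=0; cleared 0 line(s) (total 0); column heights now [0 0 0 0 2 2], max=2
Drop 2: Z rot3 at col 2 lands with bottom-row=0; cleared 0 line(s) (total 0); column heights now [0 0 2 3 2 2], max=3
Drop 3: I rot2 at col 0 lands with bottom-row=3; cleared 0 line(s) (total 0); column heights now [4 4 4 4 2 2], max=4
Drop 4: O rot3 at col 1 lands with bottom-row=4; cleared 0 line(s) (total 0); column heights now [4 6 6 4 2 2], max=6
Drop 5: S rot0 at col 3 lands with bottom-row=4; cleared 0 line(s) (total 0); column heights now [4 6 6 5 6 6], max=6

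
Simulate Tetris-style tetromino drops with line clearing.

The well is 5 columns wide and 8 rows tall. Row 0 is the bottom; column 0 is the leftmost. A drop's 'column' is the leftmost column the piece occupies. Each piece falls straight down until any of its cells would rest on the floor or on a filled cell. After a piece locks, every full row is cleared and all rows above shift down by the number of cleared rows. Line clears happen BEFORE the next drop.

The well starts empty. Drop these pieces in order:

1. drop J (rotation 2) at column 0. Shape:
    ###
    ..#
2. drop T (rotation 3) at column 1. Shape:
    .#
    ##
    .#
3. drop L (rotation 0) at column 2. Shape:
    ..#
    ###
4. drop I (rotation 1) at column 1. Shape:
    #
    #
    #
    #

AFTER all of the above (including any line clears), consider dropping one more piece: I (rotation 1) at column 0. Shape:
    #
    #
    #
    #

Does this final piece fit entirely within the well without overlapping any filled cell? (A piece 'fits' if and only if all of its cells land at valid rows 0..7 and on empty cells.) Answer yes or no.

Answer: yes

Derivation:
Drop 1: J rot2 at col 0 lands with bottom-row=0; cleared 0 line(s) (total 0); column heights now [2 2 2 0 0], max=2
Drop 2: T rot3 at col 1 lands with bottom-row=2; cleared 0 line(s) (total 0); column heights now [2 4 5 0 0], max=5
Drop 3: L rot0 at col 2 lands with bottom-row=5; cleared 0 line(s) (total 0); column heights now [2 4 6 6 7], max=7
Drop 4: I rot1 at col 1 lands with bottom-row=4; cleared 0 line(s) (total 0); column heights now [2 8 6 6 7], max=8
Test piece I rot1 at col 0 (width 1): heights before test = [2 8 6 6 7]; fits = True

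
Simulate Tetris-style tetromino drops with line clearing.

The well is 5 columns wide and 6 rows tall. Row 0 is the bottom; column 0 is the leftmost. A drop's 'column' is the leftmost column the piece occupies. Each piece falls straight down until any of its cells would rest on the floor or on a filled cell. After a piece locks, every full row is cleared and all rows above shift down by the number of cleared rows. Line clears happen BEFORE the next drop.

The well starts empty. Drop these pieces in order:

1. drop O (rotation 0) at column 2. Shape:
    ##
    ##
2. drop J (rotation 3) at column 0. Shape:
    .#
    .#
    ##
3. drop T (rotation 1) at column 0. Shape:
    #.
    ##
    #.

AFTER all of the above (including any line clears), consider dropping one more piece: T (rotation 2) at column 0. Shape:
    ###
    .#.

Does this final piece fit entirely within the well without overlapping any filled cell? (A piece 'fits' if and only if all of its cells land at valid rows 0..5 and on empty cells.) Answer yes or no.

Answer: yes

Derivation:
Drop 1: O rot0 at col 2 lands with bottom-row=0; cleared 0 line(s) (total 0); column heights now [0 0 2 2 0], max=2
Drop 2: J rot3 at col 0 lands with bottom-row=0; cleared 0 line(s) (total 0); column heights now [1 3 2 2 0], max=3
Drop 3: T rot1 at col 0 lands with bottom-row=2; cleared 0 line(s) (total 0); column heights now [5 4 2 2 0], max=5
Test piece T rot2 at col 0 (width 3): heights before test = [5 4 2 2 0]; fits = True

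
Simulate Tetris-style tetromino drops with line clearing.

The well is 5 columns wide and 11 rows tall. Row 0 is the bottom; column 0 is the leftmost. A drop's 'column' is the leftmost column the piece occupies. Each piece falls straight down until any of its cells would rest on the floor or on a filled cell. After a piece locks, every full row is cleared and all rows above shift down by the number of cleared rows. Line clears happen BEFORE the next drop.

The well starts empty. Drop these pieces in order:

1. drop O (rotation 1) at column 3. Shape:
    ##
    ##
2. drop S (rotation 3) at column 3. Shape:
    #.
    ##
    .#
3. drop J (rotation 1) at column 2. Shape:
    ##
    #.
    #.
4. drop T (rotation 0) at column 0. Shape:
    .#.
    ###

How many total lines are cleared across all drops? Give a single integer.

Answer: 0

Derivation:
Drop 1: O rot1 at col 3 lands with bottom-row=0; cleared 0 line(s) (total 0); column heights now [0 0 0 2 2], max=2
Drop 2: S rot3 at col 3 lands with bottom-row=2; cleared 0 line(s) (total 0); column heights now [0 0 0 5 4], max=5
Drop 3: J rot1 at col 2 lands with bottom-row=3; cleared 0 line(s) (total 0); column heights now [0 0 6 6 4], max=6
Drop 4: T rot0 at col 0 lands with bottom-row=6; cleared 0 line(s) (total 0); column heights now [7 8 7 6 4], max=8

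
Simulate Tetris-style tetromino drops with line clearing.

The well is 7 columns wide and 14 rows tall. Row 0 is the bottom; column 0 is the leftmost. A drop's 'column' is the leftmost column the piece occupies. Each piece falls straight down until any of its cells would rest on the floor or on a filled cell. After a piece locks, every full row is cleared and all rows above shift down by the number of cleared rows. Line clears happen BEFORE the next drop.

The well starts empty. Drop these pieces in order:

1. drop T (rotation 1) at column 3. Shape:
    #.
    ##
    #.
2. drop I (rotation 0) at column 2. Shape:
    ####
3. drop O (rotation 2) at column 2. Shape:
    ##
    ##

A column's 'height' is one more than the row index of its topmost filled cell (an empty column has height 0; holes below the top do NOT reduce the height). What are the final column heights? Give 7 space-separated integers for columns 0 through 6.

Answer: 0 0 6 6 4 4 0

Derivation:
Drop 1: T rot1 at col 3 lands with bottom-row=0; cleared 0 line(s) (total 0); column heights now [0 0 0 3 2 0 0], max=3
Drop 2: I rot0 at col 2 lands with bottom-row=3; cleared 0 line(s) (total 0); column heights now [0 0 4 4 4 4 0], max=4
Drop 3: O rot2 at col 2 lands with bottom-row=4; cleared 0 line(s) (total 0); column heights now [0 0 6 6 4 4 0], max=6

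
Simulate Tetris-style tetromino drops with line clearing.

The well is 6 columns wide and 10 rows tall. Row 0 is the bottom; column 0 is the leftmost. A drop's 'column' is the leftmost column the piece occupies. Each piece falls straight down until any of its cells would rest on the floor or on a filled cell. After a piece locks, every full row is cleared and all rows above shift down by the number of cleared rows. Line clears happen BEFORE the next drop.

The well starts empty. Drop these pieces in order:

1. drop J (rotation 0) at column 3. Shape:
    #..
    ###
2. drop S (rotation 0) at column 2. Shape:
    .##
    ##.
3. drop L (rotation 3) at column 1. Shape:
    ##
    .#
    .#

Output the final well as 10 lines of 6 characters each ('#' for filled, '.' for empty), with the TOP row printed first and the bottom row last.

Drop 1: J rot0 at col 3 lands with bottom-row=0; cleared 0 line(s) (total 0); column heights now [0 0 0 2 1 1], max=2
Drop 2: S rot0 at col 2 lands with bottom-row=2; cleared 0 line(s) (total 0); column heights now [0 0 3 4 4 1], max=4
Drop 3: L rot3 at col 1 lands with bottom-row=3; cleared 0 line(s) (total 0); column heights now [0 6 6 4 4 1], max=6

Answer: ......
......
......
......
.##...
..#...
..###.
..##..
...#..
...###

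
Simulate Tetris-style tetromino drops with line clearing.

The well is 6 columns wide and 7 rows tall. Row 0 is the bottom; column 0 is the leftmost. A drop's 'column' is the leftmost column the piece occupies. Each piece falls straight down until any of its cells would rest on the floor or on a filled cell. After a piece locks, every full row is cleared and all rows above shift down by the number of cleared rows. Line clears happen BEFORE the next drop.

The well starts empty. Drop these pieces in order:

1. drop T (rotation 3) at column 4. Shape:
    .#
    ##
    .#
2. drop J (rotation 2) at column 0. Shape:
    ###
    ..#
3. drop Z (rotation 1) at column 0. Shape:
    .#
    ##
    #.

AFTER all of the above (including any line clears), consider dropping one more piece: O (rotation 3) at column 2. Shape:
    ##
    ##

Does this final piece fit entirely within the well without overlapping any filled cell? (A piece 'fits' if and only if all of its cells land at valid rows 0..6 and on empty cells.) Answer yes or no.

Drop 1: T rot3 at col 4 lands with bottom-row=0; cleared 0 line(s) (total 0); column heights now [0 0 0 0 2 3], max=3
Drop 2: J rot2 at col 0 lands with bottom-row=0; cleared 0 line(s) (total 0); column heights now [2 2 2 0 2 3], max=3
Drop 3: Z rot1 at col 0 lands with bottom-row=2; cleared 0 line(s) (total 0); column heights now [4 5 2 0 2 3], max=5
Test piece O rot3 at col 2 (width 2): heights before test = [4 5 2 0 2 3]; fits = True

Answer: yes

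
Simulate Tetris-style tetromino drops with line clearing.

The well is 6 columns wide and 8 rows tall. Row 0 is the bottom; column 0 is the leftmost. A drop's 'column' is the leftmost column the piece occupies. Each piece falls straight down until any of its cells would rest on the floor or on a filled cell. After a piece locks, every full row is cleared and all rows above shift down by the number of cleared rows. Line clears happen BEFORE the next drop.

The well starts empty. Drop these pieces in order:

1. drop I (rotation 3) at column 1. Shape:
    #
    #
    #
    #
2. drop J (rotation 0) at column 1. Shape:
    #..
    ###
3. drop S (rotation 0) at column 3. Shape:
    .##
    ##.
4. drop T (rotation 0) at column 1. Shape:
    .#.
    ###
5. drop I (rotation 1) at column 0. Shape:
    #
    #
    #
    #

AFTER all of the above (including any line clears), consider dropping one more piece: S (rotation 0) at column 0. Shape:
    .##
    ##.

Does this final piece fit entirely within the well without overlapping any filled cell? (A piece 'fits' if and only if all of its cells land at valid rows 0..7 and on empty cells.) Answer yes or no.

Answer: no

Derivation:
Drop 1: I rot3 at col 1 lands with bottom-row=0; cleared 0 line(s) (total 0); column heights now [0 4 0 0 0 0], max=4
Drop 2: J rot0 at col 1 lands with bottom-row=4; cleared 0 line(s) (total 0); column heights now [0 6 5 5 0 0], max=6
Drop 3: S rot0 at col 3 lands with bottom-row=5; cleared 0 line(s) (total 0); column heights now [0 6 5 6 7 7], max=7
Drop 4: T rot0 at col 1 lands with bottom-row=6; cleared 0 line(s) (total 0); column heights now [0 7 8 7 7 7], max=8
Drop 5: I rot1 at col 0 lands with bottom-row=0; cleared 0 line(s) (total 0); column heights now [4 7 8 7 7 7], max=8
Test piece S rot0 at col 0 (width 3): heights before test = [4 7 8 7 7 7]; fits = False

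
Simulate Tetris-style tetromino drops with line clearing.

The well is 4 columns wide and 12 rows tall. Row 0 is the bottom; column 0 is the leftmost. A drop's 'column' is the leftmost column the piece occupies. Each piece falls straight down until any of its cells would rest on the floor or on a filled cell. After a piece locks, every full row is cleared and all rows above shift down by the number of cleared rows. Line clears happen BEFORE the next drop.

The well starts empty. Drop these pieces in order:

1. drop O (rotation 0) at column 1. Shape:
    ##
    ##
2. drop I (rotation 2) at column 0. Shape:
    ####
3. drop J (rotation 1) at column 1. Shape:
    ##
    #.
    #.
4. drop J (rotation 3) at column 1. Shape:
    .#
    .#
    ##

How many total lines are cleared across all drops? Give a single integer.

Drop 1: O rot0 at col 1 lands with bottom-row=0; cleared 0 line(s) (total 0); column heights now [0 2 2 0], max=2
Drop 2: I rot2 at col 0 lands with bottom-row=2; cleared 1 line(s) (total 1); column heights now [0 2 2 0], max=2
Drop 3: J rot1 at col 1 lands with bottom-row=2; cleared 0 line(s) (total 1); column heights now [0 5 5 0], max=5
Drop 4: J rot3 at col 1 lands with bottom-row=5; cleared 0 line(s) (total 1); column heights now [0 6 8 0], max=8

Answer: 1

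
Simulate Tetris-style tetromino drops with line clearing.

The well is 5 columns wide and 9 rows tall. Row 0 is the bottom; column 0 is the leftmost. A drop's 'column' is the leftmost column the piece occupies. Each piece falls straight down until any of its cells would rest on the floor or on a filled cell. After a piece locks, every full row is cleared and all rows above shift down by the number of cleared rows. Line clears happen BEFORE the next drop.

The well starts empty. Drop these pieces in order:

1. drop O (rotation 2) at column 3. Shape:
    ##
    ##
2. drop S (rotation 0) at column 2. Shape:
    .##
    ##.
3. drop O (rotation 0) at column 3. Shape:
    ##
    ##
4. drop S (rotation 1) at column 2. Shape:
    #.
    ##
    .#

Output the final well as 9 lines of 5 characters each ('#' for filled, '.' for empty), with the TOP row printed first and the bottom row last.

Answer: ..#..
..##.
...#.
...##
...##
...##
..##.
...##
...##

Derivation:
Drop 1: O rot2 at col 3 lands with bottom-row=0; cleared 0 line(s) (total 0); column heights now [0 0 0 2 2], max=2
Drop 2: S rot0 at col 2 lands with bottom-row=2; cleared 0 line(s) (total 0); column heights now [0 0 3 4 4], max=4
Drop 3: O rot0 at col 3 lands with bottom-row=4; cleared 0 line(s) (total 0); column heights now [0 0 3 6 6], max=6
Drop 4: S rot1 at col 2 lands with bottom-row=6; cleared 0 line(s) (total 0); column heights now [0 0 9 8 6], max=9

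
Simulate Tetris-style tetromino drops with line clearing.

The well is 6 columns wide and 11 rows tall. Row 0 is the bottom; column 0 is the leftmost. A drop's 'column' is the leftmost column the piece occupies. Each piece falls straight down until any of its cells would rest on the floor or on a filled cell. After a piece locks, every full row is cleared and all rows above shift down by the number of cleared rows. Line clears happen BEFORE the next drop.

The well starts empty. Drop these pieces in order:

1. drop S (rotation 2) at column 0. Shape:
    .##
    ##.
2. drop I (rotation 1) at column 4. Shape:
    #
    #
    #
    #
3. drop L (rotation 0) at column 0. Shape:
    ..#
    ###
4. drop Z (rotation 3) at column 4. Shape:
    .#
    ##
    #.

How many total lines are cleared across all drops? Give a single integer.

Drop 1: S rot2 at col 0 lands with bottom-row=0; cleared 0 line(s) (total 0); column heights now [1 2 2 0 0 0], max=2
Drop 2: I rot1 at col 4 lands with bottom-row=0; cleared 0 line(s) (total 0); column heights now [1 2 2 0 4 0], max=4
Drop 3: L rot0 at col 0 lands with bottom-row=2; cleared 0 line(s) (total 0); column heights now [3 3 4 0 4 0], max=4
Drop 4: Z rot3 at col 4 lands with bottom-row=4; cleared 0 line(s) (total 0); column heights now [3 3 4 0 6 7], max=7

Answer: 0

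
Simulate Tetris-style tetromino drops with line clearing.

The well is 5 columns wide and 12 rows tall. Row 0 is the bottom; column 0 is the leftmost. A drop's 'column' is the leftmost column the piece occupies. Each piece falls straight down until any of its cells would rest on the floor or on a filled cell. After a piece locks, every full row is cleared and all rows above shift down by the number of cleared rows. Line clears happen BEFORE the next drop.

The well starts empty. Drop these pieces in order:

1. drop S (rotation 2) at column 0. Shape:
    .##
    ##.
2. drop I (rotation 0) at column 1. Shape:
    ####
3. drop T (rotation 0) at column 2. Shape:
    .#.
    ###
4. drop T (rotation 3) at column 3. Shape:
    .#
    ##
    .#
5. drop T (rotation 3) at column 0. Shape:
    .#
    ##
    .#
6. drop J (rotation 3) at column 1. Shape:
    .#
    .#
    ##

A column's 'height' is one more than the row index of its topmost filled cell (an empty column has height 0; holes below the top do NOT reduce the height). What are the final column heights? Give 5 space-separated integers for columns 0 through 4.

Answer: 5 7 9 6 7

Derivation:
Drop 1: S rot2 at col 0 lands with bottom-row=0; cleared 0 line(s) (total 0); column heights now [1 2 2 0 0], max=2
Drop 2: I rot0 at col 1 lands with bottom-row=2; cleared 0 line(s) (total 0); column heights now [1 3 3 3 3], max=3
Drop 3: T rot0 at col 2 lands with bottom-row=3; cleared 0 line(s) (total 0); column heights now [1 3 4 5 4], max=5
Drop 4: T rot3 at col 3 lands with bottom-row=4; cleared 0 line(s) (total 0); column heights now [1 3 4 6 7], max=7
Drop 5: T rot3 at col 0 lands with bottom-row=3; cleared 0 line(s) (total 0); column heights now [5 6 4 6 7], max=7
Drop 6: J rot3 at col 1 lands with bottom-row=6; cleared 0 line(s) (total 0); column heights now [5 7 9 6 7], max=9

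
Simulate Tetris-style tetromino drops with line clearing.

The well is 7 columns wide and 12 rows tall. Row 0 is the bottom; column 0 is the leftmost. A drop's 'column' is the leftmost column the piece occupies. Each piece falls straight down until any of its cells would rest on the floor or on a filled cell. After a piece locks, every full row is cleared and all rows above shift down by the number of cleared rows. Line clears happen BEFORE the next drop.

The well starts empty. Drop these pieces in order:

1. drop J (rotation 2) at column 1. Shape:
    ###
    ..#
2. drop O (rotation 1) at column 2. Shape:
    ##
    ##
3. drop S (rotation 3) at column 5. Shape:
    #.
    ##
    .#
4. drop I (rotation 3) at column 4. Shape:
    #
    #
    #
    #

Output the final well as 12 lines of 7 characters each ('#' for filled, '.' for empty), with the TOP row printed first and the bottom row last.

Answer: .......
.......
.......
.......
.......
.......
.......
.......
..###..
..####.
.######
...##.#

Derivation:
Drop 1: J rot2 at col 1 lands with bottom-row=0; cleared 0 line(s) (total 0); column heights now [0 2 2 2 0 0 0], max=2
Drop 2: O rot1 at col 2 lands with bottom-row=2; cleared 0 line(s) (total 0); column heights now [0 2 4 4 0 0 0], max=4
Drop 3: S rot3 at col 5 lands with bottom-row=0; cleared 0 line(s) (total 0); column heights now [0 2 4 4 0 3 2], max=4
Drop 4: I rot3 at col 4 lands with bottom-row=0; cleared 0 line(s) (total 0); column heights now [0 2 4 4 4 3 2], max=4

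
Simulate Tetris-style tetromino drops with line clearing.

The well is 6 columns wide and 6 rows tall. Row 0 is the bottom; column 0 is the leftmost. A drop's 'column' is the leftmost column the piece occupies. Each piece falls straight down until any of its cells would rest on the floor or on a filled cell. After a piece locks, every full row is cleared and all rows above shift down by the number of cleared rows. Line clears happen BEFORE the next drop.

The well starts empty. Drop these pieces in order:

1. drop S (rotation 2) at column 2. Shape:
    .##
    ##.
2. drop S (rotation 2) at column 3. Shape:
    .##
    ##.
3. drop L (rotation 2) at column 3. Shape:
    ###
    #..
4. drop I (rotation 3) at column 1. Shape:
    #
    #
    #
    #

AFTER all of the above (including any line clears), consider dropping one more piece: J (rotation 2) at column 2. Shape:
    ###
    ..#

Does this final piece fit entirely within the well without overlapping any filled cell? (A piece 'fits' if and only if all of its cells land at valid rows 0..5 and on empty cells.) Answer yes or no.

Drop 1: S rot2 at col 2 lands with bottom-row=0; cleared 0 line(s) (total 0); column heights now [0 0 1 2 2 0], max=2
Drop 2: S rot2 at col 3 lands with bottom-row=2; cleared 0 line(s) (total 0); column heights now [0 0 1 3 4 4], max=4
Drop 3: L rot2 at col 3 lands with bottom-row=3; cleared 0 line(s) (total 0); column heights now [0 0 1 5 5 5], max=5
Drop 4: I rot3 at col 1 lands with bottom-row=0; cleared 0 line(s) (total 0); column heights now [0 4 1 5 5 5], max=5
Test piece J rot2 at col 2 (width 3): heights before test = [0 4 1 5 5 5]; fits = False

Answer: no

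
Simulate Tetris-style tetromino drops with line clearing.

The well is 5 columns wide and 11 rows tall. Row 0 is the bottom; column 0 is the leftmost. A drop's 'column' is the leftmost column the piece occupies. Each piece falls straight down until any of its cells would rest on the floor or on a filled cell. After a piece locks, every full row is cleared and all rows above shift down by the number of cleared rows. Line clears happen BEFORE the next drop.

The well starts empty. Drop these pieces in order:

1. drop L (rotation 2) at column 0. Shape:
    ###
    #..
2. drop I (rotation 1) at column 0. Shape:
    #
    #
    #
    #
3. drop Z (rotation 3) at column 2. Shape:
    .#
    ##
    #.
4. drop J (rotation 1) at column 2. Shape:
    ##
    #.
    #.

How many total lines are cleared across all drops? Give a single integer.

Drop 1: L rot2 at col 0 lands with bottom-row=0; cleared 0 line(s) (total 0); column heights now [2 2 2 0 0], max=2
Drop 2: I rot1 at col 0 lands with bottom-row=2; cleared 0 line(s) (total 0); column heights now [6 2 2 0 0], max=6
Drop 3: Z rot3 at col 2 lands with bottom-row=2; cleared 0 line(s) (total 0); column heights now [6 2 4 5 0], max=6
Drop 4: J rot1 at col 2 lands with bottom-row=4; cleared 0 line(s) (total 0); column heights now [6 2 7 7 0], max=7

Answer: 0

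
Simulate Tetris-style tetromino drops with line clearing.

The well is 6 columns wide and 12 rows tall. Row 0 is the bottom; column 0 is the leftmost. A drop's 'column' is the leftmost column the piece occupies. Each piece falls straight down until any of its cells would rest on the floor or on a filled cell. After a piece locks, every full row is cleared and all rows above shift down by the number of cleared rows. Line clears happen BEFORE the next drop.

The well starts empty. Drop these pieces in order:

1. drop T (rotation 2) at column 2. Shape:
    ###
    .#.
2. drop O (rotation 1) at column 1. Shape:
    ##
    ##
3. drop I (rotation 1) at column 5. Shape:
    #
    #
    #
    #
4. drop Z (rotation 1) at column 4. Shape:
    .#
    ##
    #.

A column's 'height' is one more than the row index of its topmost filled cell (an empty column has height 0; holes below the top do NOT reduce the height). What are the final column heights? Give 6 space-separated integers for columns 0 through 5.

Drop 1: T rot2 at col 2 lands with bottom-row=0; cleared 0 line(s) (total 0); column heights now [0 0 2 2 2 0], max=2
Drop 2: O rot1 at col 1 lands with bottom-row=2; cleared 0 line(s) (total 0); column heights now [0 4 4 2 2 0], max=4
Drop 3: I rot1 at col 5 lands with bottom-row=0; cleared 0 line(s) (total 0); column heights now [0 4 4 2 2 4], max=4
Drop 4: Z rot1 at col 4 lands with bottom-row=3; cleared 0 line(s) (total 0); column heights now [0 4 4 2 5 6], max=6

Answer: 0 4 4 2 5 6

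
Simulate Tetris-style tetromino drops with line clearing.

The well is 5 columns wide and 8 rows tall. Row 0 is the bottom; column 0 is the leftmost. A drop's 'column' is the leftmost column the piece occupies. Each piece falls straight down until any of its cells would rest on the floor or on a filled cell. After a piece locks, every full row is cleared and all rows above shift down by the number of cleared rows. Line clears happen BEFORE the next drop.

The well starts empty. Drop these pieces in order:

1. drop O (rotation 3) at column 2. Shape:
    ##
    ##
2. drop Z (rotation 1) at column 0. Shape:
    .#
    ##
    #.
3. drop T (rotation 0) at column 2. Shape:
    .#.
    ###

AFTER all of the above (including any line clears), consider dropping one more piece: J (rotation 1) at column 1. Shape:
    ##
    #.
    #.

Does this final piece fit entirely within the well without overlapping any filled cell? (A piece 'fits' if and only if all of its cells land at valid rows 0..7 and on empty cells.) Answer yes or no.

Drop 1: O rot3 at col 2 lands with bottom-row=0; cleared 0 line(s) (total 0); column heights now [0 0 2 2 0], max=2
Drop 2: Z rot1 at col 0 lands with bottom-row=0; cleared 0 line(s) (total 0); column heights now [2 3 2 2 0], max=3
Drop 3: T rot0 at col 2 lands with bottom-row=2; cleared 0 line(s) (total 0); column heights now [2 3 3 4 3], max=4
Test piece J rot1 at col 1 (width 2): heights before test = [2 3 3 4 3]; fits = True

Answer: yes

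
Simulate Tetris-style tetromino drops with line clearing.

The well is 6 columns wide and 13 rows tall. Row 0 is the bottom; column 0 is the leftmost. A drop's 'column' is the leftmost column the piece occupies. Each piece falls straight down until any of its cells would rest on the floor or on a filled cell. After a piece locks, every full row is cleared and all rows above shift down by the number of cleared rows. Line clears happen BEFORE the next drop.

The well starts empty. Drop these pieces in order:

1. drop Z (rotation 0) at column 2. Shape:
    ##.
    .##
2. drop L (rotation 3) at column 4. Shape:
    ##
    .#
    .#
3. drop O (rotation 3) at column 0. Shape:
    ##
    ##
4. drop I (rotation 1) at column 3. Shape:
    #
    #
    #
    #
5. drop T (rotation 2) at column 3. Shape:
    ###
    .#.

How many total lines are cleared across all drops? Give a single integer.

Drop 1: Z rot0 at col 2 lands with bottom-row=0; cleared 0 line(s) (total 0); column heights now [0 0 2 2 1 0], max=2
Drop 2: L rot3 at col 4 lands with bottom-row=0; cleared 0 line(s) (total 0); column heights now [0 0 2 2 3 3], max=3
Drop 3: O rot3 at col 0 lands with bottom-row=0; cleared 0 line(s) (total 0); column heights now [2 2 2 2 3 3], max=3
Drop 4: I rot1 at col 3 lands with bottom-row=2; cleared 0 line(s) (total 0); column heights now [2 2 2 6 3 3], max=6
Drop 5: T rot2 at col 3 lands with bottom-row=5; cleared 0 line(s) (total 0); column heights now [2 2 2 7 7 7], max=7

Answer: 0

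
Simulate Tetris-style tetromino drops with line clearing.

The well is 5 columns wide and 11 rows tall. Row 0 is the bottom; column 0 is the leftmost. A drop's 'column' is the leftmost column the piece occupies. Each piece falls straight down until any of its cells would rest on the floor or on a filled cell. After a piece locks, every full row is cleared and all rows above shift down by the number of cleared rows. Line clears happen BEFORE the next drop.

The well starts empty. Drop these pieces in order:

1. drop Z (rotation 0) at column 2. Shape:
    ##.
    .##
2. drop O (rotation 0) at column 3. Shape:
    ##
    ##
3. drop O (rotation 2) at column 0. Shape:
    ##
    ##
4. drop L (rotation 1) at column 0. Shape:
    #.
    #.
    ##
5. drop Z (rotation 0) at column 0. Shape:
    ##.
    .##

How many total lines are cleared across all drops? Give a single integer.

Drop 1: Z rot0 at col 2 lands with bottom-row=0; cleared 0 line(s) (total 0); column heights now [0 0 2 2 1], max=2
Drop 2: O rot0 at col 3 lands with bottom-row=2; cleared 0 line(s) (total 0); column heights now [0 0 2 4 4], max=4
Drop 3: O rot2 at col 0 lands with bottom-row=0; cleared 0 line(s) (total 0); column heights now [2 2 2 4 4], max=4
Drop 4: L rot1 at col 0 lands with bottom-row=2; cleared 0 line(s) (total 0); column heights now [5 3 2 4 4], max=5
Drop 5: Z rot0 at col 0 lands with bottom-row=4; cleared 0 line(s) (total 0); column heights now [6 6 5 4 4], max=6

Answer: 0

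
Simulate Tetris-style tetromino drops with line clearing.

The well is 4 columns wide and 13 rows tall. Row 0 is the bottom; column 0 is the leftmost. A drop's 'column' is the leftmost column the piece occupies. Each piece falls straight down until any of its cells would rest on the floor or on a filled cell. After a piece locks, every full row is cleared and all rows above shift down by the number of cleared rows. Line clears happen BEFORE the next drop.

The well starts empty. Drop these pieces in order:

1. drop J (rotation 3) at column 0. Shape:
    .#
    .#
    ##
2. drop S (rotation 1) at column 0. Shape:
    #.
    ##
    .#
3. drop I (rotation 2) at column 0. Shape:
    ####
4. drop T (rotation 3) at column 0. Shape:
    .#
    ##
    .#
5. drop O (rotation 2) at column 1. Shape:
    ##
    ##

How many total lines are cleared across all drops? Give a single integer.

Answer: 1

Derivation:
Drop 1: J rot3 at col 0 lands with bottom-row=0; cleared 0 line(s) (total 0); column heights now [1 3 0 0], max=3
Drop 2: S rot1 at col 0 lands with bottom-row=3; cleared 0 line(s) (total 0); column heights now [6 5 0 0], max=6
Drop 3: I rot2 at col 0 lands with bottom-row=6; cleared 1 line(s) (total 1); column heights now [6 5 0 0], max=6
Drop 4: T rot3 at col 0 lands with bottom-row=5; cleared 0 line(s) (total 1); column heights now [7 8 0 0], max=8
Drop 5: O rot2 at col 1 lands with bottom-row=8; cleared 0 line(s) (total 1); column heights now [7 10 10 0], max=10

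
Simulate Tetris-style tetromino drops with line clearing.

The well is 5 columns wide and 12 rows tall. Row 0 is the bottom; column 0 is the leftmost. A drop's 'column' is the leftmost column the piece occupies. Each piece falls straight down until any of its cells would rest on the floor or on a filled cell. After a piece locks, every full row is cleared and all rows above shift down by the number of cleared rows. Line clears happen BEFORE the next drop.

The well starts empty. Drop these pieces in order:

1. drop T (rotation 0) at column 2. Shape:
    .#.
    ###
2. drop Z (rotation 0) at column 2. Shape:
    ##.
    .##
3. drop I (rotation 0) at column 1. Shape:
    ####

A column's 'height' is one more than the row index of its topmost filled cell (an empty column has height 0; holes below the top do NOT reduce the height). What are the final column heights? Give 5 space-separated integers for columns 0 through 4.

Answer: 0 5 5 5 5

Derivation:
Drop 1: T rot0 at col 2 lands with bottom-row=0; cleared 0 line(s) (total 0); column heights now [0 0 1 2 1], max=2
Drop 2: Z rot0 at col 2 lands with bottom-row=2; cleared 0 line(s) (total 0); column heights now [0 0 4 4 3], max=4
Drop 3: I rot0 at col 1 lands with bottom-row=4; cleared 0 line(s) (total 0); column heights now [0 5 5 5 5], max=5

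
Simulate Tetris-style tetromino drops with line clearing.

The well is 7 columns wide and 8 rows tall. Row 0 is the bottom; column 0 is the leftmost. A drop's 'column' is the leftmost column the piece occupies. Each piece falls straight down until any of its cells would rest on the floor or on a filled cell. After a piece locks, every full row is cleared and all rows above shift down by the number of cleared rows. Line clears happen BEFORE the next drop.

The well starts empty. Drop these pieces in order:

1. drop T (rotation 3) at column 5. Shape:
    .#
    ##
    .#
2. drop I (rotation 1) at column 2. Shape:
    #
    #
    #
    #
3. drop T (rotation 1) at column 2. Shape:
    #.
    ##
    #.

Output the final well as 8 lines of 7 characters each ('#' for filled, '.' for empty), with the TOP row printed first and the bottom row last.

Drop 1: T rot3 at col 5 lands with bottom-row=0; cleared 0 line(s) (total 0); column heights now [0 0 0 0 0 2 3], max=3
Drop 2: I rot1 at col 2 lands with bottom-row=0; cleared 0 line(s) (total 0); column heights now [0 0 4 0 0 2 3], max=4
Drop 3: T rot1 at col 2 lands with bottom-row=4; cleared 0 line(s) (total 0); column heights now [0 0 7 6 0 2 3], max=7

Answer: .......
..#....
..##...
..#....
..#....
..#...#
..#..##
..#...#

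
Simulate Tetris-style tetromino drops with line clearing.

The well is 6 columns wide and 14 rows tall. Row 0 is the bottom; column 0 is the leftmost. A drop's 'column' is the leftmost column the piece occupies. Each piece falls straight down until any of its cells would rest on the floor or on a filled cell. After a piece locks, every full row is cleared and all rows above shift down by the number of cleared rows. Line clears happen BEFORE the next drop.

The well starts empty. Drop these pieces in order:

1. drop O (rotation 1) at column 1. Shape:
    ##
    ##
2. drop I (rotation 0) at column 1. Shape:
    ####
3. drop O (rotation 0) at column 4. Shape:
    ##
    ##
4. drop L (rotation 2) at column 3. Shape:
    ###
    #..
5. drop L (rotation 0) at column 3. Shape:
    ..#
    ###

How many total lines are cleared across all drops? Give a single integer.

Answer: 0

Derivation:
Drop 1: O rot1 at col 1 lands with bottom-row=0; cleared 0 line(s) (total 0); column heights now [0 2 2 0 0 0], max=2
Drop 2: I rot0 at col 1 lands with bottom-row=2; cleared 0 line(s) (total 0); column heights now [0 3 3 3 3 0], max=3
Drop 3: O rot0 at col 4 lands with bottom-row=3; cleared 0 line(s) (total 0); column heights now [0 3 3 3 5 5], max=5
Drop 4: L rot2 at col 3 lands with bottom-row=4; cleared 0 line(s) (total 0); column heights now [0 3 3 6 6 6], max=6
Drop 5: L rot0 at col 3 lands with bottom-row=6; cleared 0 line(s) (total 0); column heights now [0 3 3 7 7 8], max=8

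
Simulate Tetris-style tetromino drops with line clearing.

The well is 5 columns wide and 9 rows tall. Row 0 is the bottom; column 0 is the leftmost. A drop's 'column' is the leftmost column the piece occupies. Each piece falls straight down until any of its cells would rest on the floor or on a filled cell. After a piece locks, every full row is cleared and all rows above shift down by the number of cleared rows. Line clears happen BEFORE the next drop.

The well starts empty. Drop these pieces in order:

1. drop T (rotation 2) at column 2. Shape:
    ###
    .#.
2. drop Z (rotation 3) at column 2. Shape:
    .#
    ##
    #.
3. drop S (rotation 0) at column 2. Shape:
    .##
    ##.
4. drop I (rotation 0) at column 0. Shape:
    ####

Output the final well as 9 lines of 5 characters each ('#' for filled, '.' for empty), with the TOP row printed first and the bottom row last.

Answer: .....
####.
...##
..##.
...#.
..##.
..#..
..###
...#.

Derivation:
Drop 1: T rot2 at col 2 lands with bottom-row=0; cleared 0 line(s) (total 0); column heights now [0 0 2 2 2], max=2
Drop 2: Z rot3 at col 2 lands with bottom-row=2; cleared 0 line(s) (total 0); column heights now [0 0 4 5 2], max=5
Drop 3: S rot0 at col 2 lands with bottom-row=5; cleared 0 line(s) (total 0); column heights now [0 0 6 7 7], max=7
Drop 4: I rot0 at col 0 lands with bottom-row=7; cleared 0 line(s) (total 0); column heights now [8 8 8 8 7], max=8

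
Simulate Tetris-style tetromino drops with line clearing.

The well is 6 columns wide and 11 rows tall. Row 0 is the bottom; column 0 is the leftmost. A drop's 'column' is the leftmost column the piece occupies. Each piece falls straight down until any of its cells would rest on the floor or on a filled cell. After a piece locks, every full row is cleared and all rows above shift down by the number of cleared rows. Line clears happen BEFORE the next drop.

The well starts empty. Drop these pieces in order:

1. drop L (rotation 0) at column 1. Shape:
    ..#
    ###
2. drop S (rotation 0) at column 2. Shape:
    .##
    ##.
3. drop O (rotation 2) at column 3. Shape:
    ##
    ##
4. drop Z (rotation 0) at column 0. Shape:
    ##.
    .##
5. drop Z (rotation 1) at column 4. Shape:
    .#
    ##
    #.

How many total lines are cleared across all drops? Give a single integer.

Answer: 0

Derivation:
Drop 1: L rot0 at col 1 lands with bottom-row=0; cleared 0 line(s) (total 0); column heights now [0 1 1 2 0 0], max=2
Drop 2: S rot0 at col 2 lands with bottom-row=2; cleared 0 line(s) (total 0); column heights now [0 1 3 4 4 0], max=4
Drop 3: O rot2 at col 3 lands with bottom-row=4; cleared 0 line(s) (total 0); column heights now [0 1 3 6 6 0], max=6
Drop 4: Z rot0 at col 0 lands with bottom-row=3; cleared 0 line(s) (total 0); column heights now [5 5 4 6 6 0], max=6
Drop 5: Z rot1 at col 4 lands with bottom-row=6; cleared 0 line(s) (total 0); column heights now [5 5 4 6 8 9], max=9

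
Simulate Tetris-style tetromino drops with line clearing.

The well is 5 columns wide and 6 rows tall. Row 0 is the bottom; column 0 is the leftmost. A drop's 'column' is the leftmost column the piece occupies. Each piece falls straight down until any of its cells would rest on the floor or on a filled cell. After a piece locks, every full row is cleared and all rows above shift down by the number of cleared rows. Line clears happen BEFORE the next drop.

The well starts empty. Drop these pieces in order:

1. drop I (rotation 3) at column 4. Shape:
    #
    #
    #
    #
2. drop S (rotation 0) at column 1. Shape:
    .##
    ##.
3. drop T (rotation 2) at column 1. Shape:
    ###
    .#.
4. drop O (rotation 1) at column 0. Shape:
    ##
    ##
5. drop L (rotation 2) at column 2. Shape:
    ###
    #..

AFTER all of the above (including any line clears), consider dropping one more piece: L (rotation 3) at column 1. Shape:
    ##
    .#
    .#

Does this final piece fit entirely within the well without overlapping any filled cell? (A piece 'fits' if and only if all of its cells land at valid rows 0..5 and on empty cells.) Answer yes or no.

Drop 1: I rot3 at col 4 lands with bottom-row=0; cleared 0 line(s) (total 0); column heights now [0 0 0 0 4], max=4
Drop 2: S rot0 at col 1 lands with bottom-row=0; cleared 0 line(s) (total 0); column heights now [0 1 2 2 4], max=4
Drop 3: T rot2 at col 1 lands with bottom-row=2; cleared 0 line(s) (total 0); column heights now [0 4 4 4 4], max=4
Drop 4: O rot1 at col 0 lands with bottom-row=4; cleared 0 line(s) (total 0); column heights now [6 6 4 4 4], max=6
Drop 5: L rot2 at col 2 lands with bottom-row=4; cleared 1 line(s) (total 1); column heights now [5 5 5 4 4], max=5
Test piece L rot3 at col 1 (width 2): heights before test = [5 5 5 4 4]; fits = False

Answer: no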